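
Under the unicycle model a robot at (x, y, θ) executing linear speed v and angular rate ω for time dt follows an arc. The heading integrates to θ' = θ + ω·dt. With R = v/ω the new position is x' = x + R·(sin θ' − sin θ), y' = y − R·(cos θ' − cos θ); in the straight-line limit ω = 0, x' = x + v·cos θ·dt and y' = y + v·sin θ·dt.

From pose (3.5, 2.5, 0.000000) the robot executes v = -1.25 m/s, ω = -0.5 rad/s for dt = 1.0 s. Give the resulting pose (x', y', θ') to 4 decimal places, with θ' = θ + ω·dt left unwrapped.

(2.3014, 2.8060, -0.5000)

θ' = 0.0000 + -0.5·1.0 = -0.5000
R = v/ω = -1.25/-0.5 = 2.5000
x' = 3.5 + 2.5000·(sin -0.5000 − sin 0.0000) = 2.3014
y' = 2.5 − 2.5000·(cos -0.5000 − cos 0.0000) = 2.8060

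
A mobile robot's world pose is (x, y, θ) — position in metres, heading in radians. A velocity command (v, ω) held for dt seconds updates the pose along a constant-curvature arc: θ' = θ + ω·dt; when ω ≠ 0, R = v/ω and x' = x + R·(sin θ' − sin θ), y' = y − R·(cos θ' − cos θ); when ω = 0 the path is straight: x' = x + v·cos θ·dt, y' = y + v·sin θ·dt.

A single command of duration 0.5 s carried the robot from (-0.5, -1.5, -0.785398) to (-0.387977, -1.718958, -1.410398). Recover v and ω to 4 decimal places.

Δθ = -1.410398 − -0.785398 = -0.625000
ω = Δθ/dt = -0.625000/0.5 = -1.2500
R = −Δy/(cos θ' − cos θ) = -0.4000
v = R·ω = -0.4000·-1.2500 = 0.5000

v = 0.5000, ω = -1.2500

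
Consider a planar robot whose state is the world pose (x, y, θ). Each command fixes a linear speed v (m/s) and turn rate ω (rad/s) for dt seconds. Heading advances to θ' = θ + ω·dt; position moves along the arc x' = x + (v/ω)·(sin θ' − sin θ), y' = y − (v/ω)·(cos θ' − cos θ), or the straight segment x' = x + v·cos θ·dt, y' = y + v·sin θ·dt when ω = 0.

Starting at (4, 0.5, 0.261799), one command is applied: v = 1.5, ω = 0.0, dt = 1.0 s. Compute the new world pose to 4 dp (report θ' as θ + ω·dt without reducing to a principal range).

θ' = 0.2618 + 0.0·1.0 = 0.2618
ω = 0 → straight: x' = 4 + 1.5·cos(0.2618)·1.0 = 5.4489
y' = 0.5 + 1.5·sin(0.2618)·1.0 = 0.8882

(5.4489, 0.8882, 0.2618)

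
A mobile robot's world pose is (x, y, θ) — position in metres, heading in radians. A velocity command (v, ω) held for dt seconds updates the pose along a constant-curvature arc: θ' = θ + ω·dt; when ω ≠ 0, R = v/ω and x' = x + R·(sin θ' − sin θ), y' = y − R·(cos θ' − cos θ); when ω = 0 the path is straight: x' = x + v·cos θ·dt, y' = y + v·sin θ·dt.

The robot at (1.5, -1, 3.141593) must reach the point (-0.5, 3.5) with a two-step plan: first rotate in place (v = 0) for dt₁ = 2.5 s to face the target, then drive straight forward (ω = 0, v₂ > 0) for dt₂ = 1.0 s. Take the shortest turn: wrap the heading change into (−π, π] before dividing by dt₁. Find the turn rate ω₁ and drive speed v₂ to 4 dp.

heading to target = atan2(3.5−-1, -0.5−1.5) = 1.9890
Δθ = wrap(1.9890 − 3.1416) = -1.1526; ω₁ = Δθ/dt₁ = -0.4610
distance = √((-0.5−1.5)² + (3.5−-1)²) = 4.9244; v₂ = distance/dt₂ = 4.9244

ω₁ = -0.4610, v₂ = 4.9244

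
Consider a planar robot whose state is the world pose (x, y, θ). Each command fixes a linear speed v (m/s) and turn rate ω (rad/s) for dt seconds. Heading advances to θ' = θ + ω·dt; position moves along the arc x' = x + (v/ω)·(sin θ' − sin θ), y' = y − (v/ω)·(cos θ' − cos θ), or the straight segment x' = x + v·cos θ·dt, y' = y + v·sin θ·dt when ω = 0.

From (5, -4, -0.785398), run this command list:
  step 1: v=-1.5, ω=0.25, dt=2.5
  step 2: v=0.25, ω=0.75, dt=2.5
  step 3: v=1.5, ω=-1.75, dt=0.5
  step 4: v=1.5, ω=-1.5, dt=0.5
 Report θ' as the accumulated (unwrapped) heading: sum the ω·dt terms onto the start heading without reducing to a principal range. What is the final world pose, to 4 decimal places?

step 1: θ'=-0.1604 (R=-6.0000) → pose (1.7156, -2.3197, -0.1604)
step 2: θ'=1.7146 (R=0.3333) → pose (2.0988, -1.9428, 1.7146)
step 3: θ'=0.8396 (R=-0.8571) → pose (2.3090, -1.2476, 0.8396)
step 4: θ'=0.0896 (R=-1.0000) → pose (2.9639, -0.9194, 0.0896)

(2.9639, -0.9194, 0.0896)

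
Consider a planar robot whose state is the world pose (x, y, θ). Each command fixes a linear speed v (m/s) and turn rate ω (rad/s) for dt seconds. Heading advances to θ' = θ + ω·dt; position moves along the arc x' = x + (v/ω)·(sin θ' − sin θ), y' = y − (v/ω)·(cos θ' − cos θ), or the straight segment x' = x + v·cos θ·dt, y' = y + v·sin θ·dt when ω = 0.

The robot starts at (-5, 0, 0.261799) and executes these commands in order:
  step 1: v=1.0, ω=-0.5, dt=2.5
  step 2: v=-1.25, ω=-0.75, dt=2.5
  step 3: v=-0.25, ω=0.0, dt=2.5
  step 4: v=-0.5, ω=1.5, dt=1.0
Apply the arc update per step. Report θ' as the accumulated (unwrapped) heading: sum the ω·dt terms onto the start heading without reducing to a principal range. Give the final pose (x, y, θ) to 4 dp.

(-1.0431, 2.2490, -1.3632)

step 1: θ'=-0.9882 (R=-2.0000) → pose (-2.8123, -0.8315, -0.9882)
step 2: θ'=-2.8632 (R=1.6667) → pose (-1.8786, 1.6880, -2.8632)
step 3: θ'=-2.8632 (straight) → pose (-1.2776, 1.8598, -2.8632)
step 4: θ'=-1.3632 (R=-0.3333) → pose (-1.0431, 2.2490, -1.3632)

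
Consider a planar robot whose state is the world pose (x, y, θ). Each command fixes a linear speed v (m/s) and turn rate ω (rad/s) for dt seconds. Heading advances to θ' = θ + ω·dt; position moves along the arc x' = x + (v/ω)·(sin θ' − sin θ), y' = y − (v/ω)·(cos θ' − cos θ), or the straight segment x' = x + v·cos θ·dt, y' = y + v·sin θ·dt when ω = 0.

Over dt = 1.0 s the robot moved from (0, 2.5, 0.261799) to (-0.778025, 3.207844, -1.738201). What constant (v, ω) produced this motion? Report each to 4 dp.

Δθ = -1.738201 − 0.261799 = -2.000000
ω = Δθ/dt = -2.000000/1.0 = -2.0000
R = Δx/(sin θ' − sin θ) = 0.6250
v = R·ω = 0.6250·-2.0000 = -1.2500

v = -1.2500, ω = -2.0000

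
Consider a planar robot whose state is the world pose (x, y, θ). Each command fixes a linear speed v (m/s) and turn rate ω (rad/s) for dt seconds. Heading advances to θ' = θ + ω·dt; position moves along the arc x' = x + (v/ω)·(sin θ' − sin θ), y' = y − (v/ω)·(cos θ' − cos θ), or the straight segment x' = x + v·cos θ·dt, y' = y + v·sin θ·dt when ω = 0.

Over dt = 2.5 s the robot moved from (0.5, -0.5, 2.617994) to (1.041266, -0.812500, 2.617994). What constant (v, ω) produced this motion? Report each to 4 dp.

v = -0.2500, ω = 0.0000

Δθ = 2.617994 − 2.617994 = 0.000000
ω = Δθ/dt = 0.000000/2.5 = 0.0000
ω = 0 → v = (Δx·cos θ + Δy·sin θ)/dt = -0.2500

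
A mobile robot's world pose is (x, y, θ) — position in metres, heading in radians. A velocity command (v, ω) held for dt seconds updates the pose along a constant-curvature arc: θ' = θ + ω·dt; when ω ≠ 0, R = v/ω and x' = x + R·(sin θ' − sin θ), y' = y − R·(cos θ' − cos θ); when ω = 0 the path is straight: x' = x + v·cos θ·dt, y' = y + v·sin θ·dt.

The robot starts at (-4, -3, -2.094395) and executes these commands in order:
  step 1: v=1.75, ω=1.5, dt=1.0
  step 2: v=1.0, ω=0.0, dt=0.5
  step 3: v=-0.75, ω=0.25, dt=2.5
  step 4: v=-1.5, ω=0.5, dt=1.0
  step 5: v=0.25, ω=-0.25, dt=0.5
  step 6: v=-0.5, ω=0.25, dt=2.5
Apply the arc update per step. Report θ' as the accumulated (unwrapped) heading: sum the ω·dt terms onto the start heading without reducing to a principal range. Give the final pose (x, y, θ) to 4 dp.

step 1: θ'=-0.5944 (R=1.1667) → pose (-3.6430, -4.5499, -0.5944)
step 2: θ'=-0.5944 (straight) → pose (-3.2287, -4.8299, -0.5944)
step 3: θ'=0.0306 (R=-3.0000) → pose (-5.0006, -4.3168, 0.0306)
step 4: θ'=0.5306 (R=-3.0000) → pose (-6.4269, -4.7279, 0.5306)
step 5: θ'=0.4056 (R=-1.0000) → pose (-6.3154, -4.6715, 0.4056)
step 6: θ'=1.0306 (R=-2.0000) → pose (-7.2415, -5.4806, 1.0306)

(-7.2415, -5.4806, 1.0306)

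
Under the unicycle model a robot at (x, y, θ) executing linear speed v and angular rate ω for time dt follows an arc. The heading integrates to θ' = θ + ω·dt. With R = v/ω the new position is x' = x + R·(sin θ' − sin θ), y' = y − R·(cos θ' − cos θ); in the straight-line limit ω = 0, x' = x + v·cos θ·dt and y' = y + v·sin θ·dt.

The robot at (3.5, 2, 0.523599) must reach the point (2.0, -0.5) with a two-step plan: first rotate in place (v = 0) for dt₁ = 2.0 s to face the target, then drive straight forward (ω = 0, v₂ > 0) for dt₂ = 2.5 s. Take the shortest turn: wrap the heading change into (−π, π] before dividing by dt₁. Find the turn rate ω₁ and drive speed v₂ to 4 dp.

ω₁ = -1.3174, v₂ = 1.1662

heading to target = atan2(-0.5−2, 2−3.5) = -2.1112
Δθ = wrap(-2.1112 − 0.5236) = -2.6348; ω₁ = Δθ/dt₁ = -1.3174
distance = √((2−3.5)² + (-0.5−2)²) = 2.9155; v₂ = distance/dt₂ = 1.1662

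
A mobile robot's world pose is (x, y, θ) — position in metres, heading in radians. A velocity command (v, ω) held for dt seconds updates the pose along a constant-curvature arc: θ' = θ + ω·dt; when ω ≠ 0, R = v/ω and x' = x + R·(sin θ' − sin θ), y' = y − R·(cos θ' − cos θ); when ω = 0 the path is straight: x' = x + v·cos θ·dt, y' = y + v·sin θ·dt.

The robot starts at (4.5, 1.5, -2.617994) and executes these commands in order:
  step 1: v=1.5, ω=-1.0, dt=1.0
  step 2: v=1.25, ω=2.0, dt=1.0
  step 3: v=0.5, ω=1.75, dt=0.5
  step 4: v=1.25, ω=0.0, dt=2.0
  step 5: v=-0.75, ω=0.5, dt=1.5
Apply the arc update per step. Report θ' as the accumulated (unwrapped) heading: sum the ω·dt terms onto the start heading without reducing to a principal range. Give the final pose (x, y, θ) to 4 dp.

(3.0592, -0.5797, 0.0070)

step 1: θ'=-3.6180 (R=-1.5000) → pose (3.0621, 1.4661, -3.6180)
step 2: θ'=-1.6180 (R=0.6250) → pose (2.1512, 0.9401, -1.6180)
step 3: θ'=-0.7430 (R=0.2857) → pose (2.2433, 0.7162, -0.7430)
step 4: θ'=-0.7430 (straight) → pose (4.0844, -0.9750, -0.7430)
step 5: θ'=0.0070 (R=-1.5000) → pose (3.0592, -0.5797, 0.0070)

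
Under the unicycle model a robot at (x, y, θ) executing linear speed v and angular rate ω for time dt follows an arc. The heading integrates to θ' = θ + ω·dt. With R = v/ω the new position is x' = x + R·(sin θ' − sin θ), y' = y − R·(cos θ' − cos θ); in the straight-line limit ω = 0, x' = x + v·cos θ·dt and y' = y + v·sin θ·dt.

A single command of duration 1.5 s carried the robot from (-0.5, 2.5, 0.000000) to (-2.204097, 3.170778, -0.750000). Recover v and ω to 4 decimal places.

v = -1.2500, ω = -0.5000

Δθ = -0.750000 − 0.000000 = -0.750000
ω = Δθ/dt = -0.750000/1.5 = -0.5000
R = Δx/(sin θ' − sin θ) = 2.5000
v = R·ω = 2.5000·-0.5000 = -1.2500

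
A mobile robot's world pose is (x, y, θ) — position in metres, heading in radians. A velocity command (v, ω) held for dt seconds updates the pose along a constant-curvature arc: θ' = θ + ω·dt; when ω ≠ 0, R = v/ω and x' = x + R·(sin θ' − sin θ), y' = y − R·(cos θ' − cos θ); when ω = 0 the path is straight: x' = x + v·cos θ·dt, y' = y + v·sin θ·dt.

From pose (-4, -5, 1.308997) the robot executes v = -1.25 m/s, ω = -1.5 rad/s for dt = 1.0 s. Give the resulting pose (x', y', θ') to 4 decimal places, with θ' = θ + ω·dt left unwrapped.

θ' = 1.3090 + -1.5·1.0 = -0.1910
R = v/ω = -1.25/-1.5 = 0.8333
x' = -4 + 0.8333·(sin -0.1910 − sin 1.3090) = -4.9631
y' = -5 − 0.8333·(cos -0.1910 − cos 1.3090) = -5.6025

(-4.9631, -5.6025, -0.1910)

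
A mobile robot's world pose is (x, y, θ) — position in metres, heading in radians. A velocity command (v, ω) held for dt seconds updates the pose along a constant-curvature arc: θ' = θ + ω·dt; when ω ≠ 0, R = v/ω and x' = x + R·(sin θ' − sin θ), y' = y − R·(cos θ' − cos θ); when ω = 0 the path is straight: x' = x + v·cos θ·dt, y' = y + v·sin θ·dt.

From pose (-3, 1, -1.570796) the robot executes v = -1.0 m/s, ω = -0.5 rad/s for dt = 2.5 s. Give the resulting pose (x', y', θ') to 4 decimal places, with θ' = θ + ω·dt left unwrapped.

θ' = -1.5708 + -0.5·2.5 = -2.8208
R = v/ω = -1.0/-0.5 = 2.0000
x' = -3 + 2.0000·(sin -2.8208 − sin -1.5708) = -1.6306
y' = 1 − 2.0000·(cos -2.8208 − cos -1.5708) = 2.8980

(-1.6306, 2.8980, -2.8208)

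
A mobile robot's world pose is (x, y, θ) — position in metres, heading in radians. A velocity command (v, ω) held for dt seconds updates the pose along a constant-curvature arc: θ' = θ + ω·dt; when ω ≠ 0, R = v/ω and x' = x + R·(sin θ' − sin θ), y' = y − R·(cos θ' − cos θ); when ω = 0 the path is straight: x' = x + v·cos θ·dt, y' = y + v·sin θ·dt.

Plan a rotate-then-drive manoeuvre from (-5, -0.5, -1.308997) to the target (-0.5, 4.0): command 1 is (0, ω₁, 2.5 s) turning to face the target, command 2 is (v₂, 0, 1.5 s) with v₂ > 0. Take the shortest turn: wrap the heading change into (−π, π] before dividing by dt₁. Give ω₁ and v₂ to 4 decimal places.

ω₁ = 0.8378, v₂ = 4.2426

heading to target = atan2(4−-0.5, -0.5−-5) = 0.7854
Δθ = wrap(0.7854 − -1.3090) = 2.0944; ω₁ = Δθ/dt₁ = 0.8378
distance = √((-0.5−-5)² + (4−-0.5)²) = 6.3640; v₂ = distance/dt₂ = 4.2426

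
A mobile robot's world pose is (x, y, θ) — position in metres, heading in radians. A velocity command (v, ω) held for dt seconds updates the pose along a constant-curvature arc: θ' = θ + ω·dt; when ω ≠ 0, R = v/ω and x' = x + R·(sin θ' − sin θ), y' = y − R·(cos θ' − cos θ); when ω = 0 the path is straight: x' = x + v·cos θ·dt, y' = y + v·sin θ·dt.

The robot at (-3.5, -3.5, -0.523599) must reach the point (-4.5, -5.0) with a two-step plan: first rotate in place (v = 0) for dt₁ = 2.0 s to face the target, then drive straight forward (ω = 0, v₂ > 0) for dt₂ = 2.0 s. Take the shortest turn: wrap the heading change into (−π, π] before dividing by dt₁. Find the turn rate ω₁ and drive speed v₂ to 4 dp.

heading to target = atan2(-5−-3.5, -4.5−-3.5) = -2.1588
Δθ = wrap(-2.1588 − -0.5236) = -1.6352; ω₁ = Δθ/dt₁ = -0.8176
distance = √((-4.5−-3.5)² + (-5−-3.5)²) = 1.8028; v₂ = distance/dt₂ = 0.9014

ω₁ = -0.8176, v₂ = 0.9014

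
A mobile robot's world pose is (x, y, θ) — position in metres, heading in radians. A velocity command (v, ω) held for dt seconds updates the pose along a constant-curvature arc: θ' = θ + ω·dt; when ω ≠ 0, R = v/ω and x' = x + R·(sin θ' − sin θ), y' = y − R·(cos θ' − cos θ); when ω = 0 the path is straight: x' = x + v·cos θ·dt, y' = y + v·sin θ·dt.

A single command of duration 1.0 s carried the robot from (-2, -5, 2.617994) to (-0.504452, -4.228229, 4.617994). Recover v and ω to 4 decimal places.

v = -2.0000, ω = 2.0000

Δθ = 4.617994 − 2.617994 = 2.000000
ω = Δθ/dt = 2.000000/1.0 = 2.0000
R = Δx/(sin θ' − sin θ) = -1.0000
v = R·ω = -1.0000·2.0000 = -2.0000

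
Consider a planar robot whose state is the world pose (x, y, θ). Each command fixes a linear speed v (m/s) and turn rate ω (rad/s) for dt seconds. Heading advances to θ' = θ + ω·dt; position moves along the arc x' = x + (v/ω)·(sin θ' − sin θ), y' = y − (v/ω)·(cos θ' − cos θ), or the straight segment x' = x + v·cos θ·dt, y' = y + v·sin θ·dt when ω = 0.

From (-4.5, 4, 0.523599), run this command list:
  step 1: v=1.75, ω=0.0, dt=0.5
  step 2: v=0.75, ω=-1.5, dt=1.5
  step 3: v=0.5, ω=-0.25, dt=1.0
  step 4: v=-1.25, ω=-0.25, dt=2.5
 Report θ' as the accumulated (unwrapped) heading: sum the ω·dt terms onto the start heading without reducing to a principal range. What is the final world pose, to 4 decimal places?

(-1.1136, 5.7630, -2.6014)

step 1: θ'=0.5236 (straight) → pose (-3.7422, 4.4375, 0.5236)
step 2: θ'=-1.7264 (R=-0.5000) → pose (-2.9983, 3.9270, -1.7264)
step 3: θ'=-1.9764 (R=-2.0000) → pose (-3.1364, 3.4478, -1.9764)
step 4: θ'=-2.6014 (R=5.0000) → pose (-1.1136, 5.7630, -2.6014)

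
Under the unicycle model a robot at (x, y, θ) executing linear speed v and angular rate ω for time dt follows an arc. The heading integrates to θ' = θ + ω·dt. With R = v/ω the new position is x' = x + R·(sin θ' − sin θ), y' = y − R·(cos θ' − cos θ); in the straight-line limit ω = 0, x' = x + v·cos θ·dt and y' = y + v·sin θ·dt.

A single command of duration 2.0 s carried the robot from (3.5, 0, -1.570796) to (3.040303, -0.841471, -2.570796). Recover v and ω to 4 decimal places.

Δθ = -2.570796 − -1.570796 = -1.000000
ω = Δθ/dt = -1.000000/2.0 = -0.5000
R = −Δy/(cos θ' − cos θ) = -1.0000
v = R·ω = -1.0000·-0.5000 = 0.5000

v = 0.5000, ω = -0.5000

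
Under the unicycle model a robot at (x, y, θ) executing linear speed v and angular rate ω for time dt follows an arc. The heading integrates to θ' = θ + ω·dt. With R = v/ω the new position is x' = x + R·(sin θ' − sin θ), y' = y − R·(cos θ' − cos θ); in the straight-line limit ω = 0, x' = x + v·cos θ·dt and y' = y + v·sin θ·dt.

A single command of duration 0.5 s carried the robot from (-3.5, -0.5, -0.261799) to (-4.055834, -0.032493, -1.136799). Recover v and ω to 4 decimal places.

v = -1.5000, ω = -1.7500

Δθ = -1.136799 − -0.261799 = -0.875000
ω = Δθ/dt = -0.875000/0.5 = -1.7500
R = Δx/(sin θ' − sin θ) = 0.8571
v = R·ω = 0.8571·-1.7500 = -1.5000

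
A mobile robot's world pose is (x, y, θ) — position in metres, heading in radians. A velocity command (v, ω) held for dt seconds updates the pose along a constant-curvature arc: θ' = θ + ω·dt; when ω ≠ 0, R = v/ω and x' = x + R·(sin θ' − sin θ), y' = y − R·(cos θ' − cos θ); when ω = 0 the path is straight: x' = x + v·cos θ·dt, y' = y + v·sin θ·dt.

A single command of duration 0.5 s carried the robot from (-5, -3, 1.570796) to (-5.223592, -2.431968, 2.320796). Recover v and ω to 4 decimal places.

Δθ = 2.320796 − 1.570796 = 0.750000
ω = Δθ/dt = 0.750000/0.5 = 1.5000
R = −Δy/(cos θ' − cos θ) = 0.8333
v = R·ω = 0.8333·1.5000 = 1.2500

v = 1.2500, ω = 1.5000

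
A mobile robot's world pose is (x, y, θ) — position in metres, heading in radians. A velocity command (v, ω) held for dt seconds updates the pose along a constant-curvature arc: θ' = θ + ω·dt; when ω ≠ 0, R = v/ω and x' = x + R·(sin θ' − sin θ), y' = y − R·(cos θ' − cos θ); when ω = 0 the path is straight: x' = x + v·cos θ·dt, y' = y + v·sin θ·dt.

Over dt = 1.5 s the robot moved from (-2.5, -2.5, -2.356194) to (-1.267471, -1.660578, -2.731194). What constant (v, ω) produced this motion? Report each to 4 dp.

Δθ = -2.731194 − -2.356194 = -0.375000
ω = Δθ/dt = -0.375000/1.5 = -0.2500
R = Δx/(sin θ' − sin θ) = 4.0000
v = R·ω = 4.0000·-0.2500 = -1.0000

v = -1.0000, ω = -0.2500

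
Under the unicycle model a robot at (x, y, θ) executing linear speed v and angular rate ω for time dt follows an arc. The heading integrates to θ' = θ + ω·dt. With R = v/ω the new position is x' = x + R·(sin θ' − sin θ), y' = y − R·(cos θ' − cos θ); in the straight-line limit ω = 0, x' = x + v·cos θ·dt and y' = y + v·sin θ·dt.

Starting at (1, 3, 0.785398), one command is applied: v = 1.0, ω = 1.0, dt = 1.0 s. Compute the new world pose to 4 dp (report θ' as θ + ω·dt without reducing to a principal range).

(1.2700, 3.9201, 1.7854)

θ' = 0.7854 + 1.0·1.0 = 1.7854
R = v/ω = 1.0/1.0 = 1.0000
x' = 1 + 1.0000·(sin 1.7854 − sin 0.7854) = 1.2700
y' = 3 − 1.0000·(cos 1.7854 − cos 0.7854) = 3.9201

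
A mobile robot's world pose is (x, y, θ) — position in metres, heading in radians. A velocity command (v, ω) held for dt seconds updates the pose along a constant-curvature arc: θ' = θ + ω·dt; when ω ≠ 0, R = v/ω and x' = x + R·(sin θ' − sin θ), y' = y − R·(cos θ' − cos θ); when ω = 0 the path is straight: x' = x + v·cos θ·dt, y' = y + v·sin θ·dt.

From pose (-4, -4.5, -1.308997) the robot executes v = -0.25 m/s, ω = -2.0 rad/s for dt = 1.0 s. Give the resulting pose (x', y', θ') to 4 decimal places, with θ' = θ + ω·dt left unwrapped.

(-3.8584, -4.3444, -3.3090)

θ' = -1.3090 + -2.0·1.0 = -3.3090
R = v/ω = -0.25/-2.0 = 0.1250
x' = -4 + 0.1250·(sin -3.3090 − sin -1.3090) = -3.8584
y' = -4.5 − 0.1250·(cos -3.3090 − cos -1.3090) = -4.3444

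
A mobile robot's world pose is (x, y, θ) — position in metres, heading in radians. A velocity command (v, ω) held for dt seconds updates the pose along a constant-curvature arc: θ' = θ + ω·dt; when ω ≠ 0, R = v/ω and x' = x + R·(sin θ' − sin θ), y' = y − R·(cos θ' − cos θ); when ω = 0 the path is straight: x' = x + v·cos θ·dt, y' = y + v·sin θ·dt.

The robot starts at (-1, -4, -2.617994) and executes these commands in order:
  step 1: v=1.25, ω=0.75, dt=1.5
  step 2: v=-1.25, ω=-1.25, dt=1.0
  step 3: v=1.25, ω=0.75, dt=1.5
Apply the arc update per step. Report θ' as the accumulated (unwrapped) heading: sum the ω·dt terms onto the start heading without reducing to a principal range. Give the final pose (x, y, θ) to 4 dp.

(-2.2374, -6.0310, -1.6180)

step 1: θ'=-1.4930 (R=1.6667) → pose (-1.8283, -5.5729, -1.4930)
step 2: θ'=-2.7430 (R=1.0000) → pose (-1.2194, -4.5736, -2.7430)
step 3: θ'=-1.6180 (R=1.6667) → pose (-2.2374, -6.0310, -1.6180)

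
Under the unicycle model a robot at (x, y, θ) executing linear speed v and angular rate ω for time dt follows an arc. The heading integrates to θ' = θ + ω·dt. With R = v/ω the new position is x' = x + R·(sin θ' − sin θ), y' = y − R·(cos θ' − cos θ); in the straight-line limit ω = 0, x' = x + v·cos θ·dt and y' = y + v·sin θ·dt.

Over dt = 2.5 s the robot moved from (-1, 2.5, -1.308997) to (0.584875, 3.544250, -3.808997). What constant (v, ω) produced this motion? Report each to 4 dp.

v = -1.0000, ω = -1.0000

Δθ = -3.808997 − -1.308997 = -2.500000
ω = Δθ/dt = -2.500000/2.5 = -1.0000
R = Δx/(sin θ' − sin θ) = 1.0000
v = R·ω = 1.0000·-1.0000 = -1.0000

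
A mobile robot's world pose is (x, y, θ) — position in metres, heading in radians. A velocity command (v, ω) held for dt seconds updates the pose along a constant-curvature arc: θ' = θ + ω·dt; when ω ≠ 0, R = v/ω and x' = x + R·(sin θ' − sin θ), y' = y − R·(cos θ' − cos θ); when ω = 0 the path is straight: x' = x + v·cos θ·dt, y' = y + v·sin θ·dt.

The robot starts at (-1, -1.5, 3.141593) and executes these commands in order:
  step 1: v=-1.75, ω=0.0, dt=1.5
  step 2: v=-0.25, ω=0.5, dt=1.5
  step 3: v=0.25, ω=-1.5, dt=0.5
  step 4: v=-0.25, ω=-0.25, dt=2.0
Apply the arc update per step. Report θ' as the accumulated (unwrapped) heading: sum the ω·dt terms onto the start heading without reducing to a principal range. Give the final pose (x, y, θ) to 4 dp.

step 1: θ'=3.1416 (straight) → pose (1.6250, -1.5000, 3.1416)
step 2: θ'=3.8916 (R=-0.5000) → pose (1.9658, -1.3658, 3.8916)
step 3: θ'=3.1416 (R=-0.1667) → pose (1.8522, -1.4106, 3.1416)
step 4: θ'=2.6416 (R=1.0000) → pose (2.3316, -1.5330, 2.6416)

(2.3316, -1.5330, 2.6416)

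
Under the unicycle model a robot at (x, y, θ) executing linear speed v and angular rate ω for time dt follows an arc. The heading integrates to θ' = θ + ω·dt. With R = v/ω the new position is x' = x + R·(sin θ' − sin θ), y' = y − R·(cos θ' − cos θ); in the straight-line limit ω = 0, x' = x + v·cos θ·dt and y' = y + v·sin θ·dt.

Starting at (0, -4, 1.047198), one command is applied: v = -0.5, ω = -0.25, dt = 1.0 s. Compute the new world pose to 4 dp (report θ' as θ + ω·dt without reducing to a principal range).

θ' = 1.0472 + -0.25·1.0 = 0.7972
R = v/ω = -0.5/-0.25 = 2.0000
x' = 0 + 2.0000·(sin 0.7972 − sin 1.0472) = -0.3012
y' = -4 − 2.0000·(cos 0.7972 − cos 1.0472) = -4.3974

(-0.3012, -4.3974, 0.7972)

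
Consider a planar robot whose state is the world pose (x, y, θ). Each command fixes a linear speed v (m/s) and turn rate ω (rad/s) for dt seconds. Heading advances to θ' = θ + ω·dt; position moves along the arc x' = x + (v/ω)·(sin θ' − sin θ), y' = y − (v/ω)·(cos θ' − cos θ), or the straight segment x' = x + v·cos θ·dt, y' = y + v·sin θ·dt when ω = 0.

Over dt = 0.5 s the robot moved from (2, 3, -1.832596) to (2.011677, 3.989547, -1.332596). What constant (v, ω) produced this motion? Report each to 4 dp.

v = -2.0000, ω = 1.0000

Δθ = -1.332596 − -1.832596 = 0.500000
ω = Δθ/dt = 0.500000/0.5 = 1.0000
R = −Δy/(cos θ' − cos θ) = -2.0000
v = R·ω = -2.0000·1.0000 = -2.0000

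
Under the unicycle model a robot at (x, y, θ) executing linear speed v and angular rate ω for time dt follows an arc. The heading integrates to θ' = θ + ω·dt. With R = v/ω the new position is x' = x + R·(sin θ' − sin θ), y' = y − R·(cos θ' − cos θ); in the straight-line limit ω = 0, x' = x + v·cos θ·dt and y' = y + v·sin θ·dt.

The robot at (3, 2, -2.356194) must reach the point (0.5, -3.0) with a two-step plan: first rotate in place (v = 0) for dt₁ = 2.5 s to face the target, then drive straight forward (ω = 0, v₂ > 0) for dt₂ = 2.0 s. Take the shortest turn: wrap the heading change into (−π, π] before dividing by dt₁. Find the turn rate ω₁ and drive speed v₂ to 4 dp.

ω₁ = 0.1287, v₂ = 2.7951

heading to target = atan2(-3−2, 0.5−3) = -2.0344
Δθ = wrap(-2.0344 − -2.3562) = 0.3218; ω₁ = Δθ/dt₁ = 0.1287
distance = √((0.5−3)² + (-3−2)²) = 5.5902; v₂ = distance/dt₂ = 2.7951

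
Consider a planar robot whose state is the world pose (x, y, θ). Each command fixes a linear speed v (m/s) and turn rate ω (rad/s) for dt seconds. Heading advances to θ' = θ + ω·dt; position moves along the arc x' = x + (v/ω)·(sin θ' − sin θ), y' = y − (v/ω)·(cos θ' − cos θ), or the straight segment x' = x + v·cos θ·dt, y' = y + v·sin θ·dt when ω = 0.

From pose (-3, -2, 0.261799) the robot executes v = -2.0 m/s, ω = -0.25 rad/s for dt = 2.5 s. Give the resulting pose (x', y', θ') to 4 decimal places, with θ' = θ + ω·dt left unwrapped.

(-7.9127, -1.7507, -0.3632)

θ' = 0.2618 + -0.25·2.5 = -0.3632
R = v/ω = -2.0/-0.25 = 8.0000
x' = -3 + 8.0000·(sin -0.3632 − sin 0.2618) = -7.9127
y' = -2 − 8.0000·(cos -0.3632 − cos 0.2618) = -1.7507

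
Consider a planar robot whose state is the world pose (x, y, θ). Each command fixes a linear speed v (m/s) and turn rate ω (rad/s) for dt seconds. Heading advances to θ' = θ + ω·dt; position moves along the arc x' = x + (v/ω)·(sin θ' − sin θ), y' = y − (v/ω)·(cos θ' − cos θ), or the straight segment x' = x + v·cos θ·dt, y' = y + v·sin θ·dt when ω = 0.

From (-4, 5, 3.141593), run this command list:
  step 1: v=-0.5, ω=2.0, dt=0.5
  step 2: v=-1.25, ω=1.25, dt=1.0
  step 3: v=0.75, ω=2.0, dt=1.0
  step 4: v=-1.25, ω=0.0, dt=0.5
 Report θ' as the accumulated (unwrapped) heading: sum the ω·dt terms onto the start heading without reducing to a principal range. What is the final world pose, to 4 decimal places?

step 1: θ'=4.1416 (R=-0.2500) → pose (-3.7896, 5.1149, 4.1416)
step 2: θ'=5.3916 (R=-1.0000) → pose (-3.8530, 6.2834, 5.3916)
step 3: θ'=7.3916 (R=0.3750) → pose (-3.2256, 6.3517, 7.3916)
step 4: θ'=7.3916 (straight) → pose (-3.5044, 5.7923, 7.3916)

(-3.5044, 5.7923, 7.3916)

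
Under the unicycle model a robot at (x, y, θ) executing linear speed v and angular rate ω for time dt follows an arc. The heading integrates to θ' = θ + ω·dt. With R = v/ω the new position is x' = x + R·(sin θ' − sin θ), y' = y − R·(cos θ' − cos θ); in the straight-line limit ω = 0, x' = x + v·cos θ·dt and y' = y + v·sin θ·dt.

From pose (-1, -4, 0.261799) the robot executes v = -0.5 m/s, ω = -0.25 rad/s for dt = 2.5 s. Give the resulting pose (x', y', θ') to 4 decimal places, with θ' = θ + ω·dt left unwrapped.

(-2.2282, -3.9377, -0.3632)

θ' = 0.2618 + -0.25·2.5 = -0.3632
R = v/ω = -0.5/-0.25 = 2.0000
x' = -1 + 2.0000·(sin -0.3632 − sin 0.2618) = -2.2282
y' = -4 − 2.0000·(cos -0.3632 − cos 0.2618) = -3.9377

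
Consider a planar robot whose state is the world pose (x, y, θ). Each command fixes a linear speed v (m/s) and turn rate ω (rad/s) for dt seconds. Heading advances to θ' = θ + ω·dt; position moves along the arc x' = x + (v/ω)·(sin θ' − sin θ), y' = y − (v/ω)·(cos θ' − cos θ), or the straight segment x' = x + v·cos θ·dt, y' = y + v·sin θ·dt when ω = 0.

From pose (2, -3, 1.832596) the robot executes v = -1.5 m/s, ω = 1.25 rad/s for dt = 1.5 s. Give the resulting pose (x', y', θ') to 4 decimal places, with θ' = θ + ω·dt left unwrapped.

(3.8026, -3.7023, 3.7076)

θ' = 1.8326 + 1.25·1.5 = 3.7076
R = v/ω = -1.5/1.25 = -1.2000
x' = 2 + -1.2000·(sin 3.7076 − sin 1.8326) = 3.8026
y' = -3 − -1.2000·(cos 3.7076 − cos 1.8326) = -3.7023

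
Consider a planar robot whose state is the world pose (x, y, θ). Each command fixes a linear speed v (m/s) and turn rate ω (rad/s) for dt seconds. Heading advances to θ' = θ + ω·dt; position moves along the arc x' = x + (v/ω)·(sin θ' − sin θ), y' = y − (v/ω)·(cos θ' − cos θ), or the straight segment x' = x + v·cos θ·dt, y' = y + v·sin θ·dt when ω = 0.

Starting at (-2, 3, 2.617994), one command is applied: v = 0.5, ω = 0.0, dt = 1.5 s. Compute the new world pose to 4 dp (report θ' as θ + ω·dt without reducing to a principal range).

(-2.6495, 3.3750, 2.6180)

θ' = 2.6180 + 0.0·1.5 = 2.6180
ω = 0 → straight: x' = -2 + 0.5·cos(2.6180)·1.5 = -2.6495
y' = 3 + 0.5·sin(2.6180)·1.5 = 3.3750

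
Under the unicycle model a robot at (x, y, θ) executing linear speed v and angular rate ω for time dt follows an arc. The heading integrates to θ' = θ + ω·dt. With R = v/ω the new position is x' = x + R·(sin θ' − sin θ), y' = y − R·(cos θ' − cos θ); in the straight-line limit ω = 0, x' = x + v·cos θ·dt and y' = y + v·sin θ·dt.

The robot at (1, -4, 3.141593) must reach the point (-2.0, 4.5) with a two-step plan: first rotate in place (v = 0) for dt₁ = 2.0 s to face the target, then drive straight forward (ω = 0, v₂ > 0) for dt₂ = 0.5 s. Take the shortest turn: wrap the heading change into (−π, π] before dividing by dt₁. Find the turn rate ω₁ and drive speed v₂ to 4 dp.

ω₁ = -0.6158, v₂ = 18.0278

heading to target = atan2(4.5−-4, -2−1) = 1.9101
Δθ = wrap(1.9101 − 3.1416) = -1.2315; ω₁ = Δθ/dt₁ = -0.6158
distance = √((-2−1)² + (4.5−-4)²) = 9.0139; v₂ = distance/dt₂ = 18.0278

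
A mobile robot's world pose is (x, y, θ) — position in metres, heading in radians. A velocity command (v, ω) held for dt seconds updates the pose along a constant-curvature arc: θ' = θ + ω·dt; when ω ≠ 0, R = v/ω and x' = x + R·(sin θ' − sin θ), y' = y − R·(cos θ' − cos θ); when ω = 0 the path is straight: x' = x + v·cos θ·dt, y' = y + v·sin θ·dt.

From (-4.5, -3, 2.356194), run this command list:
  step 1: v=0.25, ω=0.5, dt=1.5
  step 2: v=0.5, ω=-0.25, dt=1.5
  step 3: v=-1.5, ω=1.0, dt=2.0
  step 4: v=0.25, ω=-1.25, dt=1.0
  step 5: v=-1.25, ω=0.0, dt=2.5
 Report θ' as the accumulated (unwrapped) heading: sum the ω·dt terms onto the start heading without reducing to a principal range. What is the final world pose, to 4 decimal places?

(-0.6516, -0.4368, 3.4812)

step 1: θ'=3.1062 (R=0.5000) → pose (-4.8359, -2.8539, 3.1062)
step 2: θ'=2.7312 (R=-2.0000) → pose (-5.5630, -2.6890, 2.7312)
step 3: θ'=4.7312 (R=-1.5000) → pose (-3.4648, -1.2854, 4.7312)
step 4: θ'=3.4812 (R=-0.2000) → pose (-3.5982, -1.4777, 3.4812)
step 5: θ'=3.4812 (straight) → pose (-0.6516, -0.4368, 3.4812)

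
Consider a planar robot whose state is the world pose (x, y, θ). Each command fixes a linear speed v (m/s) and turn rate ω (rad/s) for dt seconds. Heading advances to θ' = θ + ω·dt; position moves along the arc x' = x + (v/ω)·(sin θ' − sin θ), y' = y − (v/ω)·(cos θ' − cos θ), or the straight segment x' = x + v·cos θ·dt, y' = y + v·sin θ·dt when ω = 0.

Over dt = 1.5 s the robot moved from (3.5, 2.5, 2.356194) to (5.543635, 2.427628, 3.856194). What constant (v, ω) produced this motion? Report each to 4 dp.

v = -1.5000, ω = 1.0000

Δθ = 3.856194 − 2.356194 = 1.500000
ω = Δθ/dt = 1.500000/1.5 = 1.0000
R = Δx/(sin θ' − sin θ) = -1.5000
v = R·ω = -1.5000·1.0000 = -1.5000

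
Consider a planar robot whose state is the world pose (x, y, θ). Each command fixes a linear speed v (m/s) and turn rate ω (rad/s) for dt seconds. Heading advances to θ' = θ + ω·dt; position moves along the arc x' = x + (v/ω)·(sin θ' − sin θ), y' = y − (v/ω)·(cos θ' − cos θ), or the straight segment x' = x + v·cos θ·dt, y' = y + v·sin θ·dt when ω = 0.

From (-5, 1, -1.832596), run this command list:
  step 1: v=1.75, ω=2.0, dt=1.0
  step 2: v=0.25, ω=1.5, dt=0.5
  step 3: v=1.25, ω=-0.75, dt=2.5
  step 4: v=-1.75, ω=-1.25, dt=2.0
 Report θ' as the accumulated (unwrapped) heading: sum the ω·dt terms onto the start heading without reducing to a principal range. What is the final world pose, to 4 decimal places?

step 1: θ'=0.1674 (R=0.8750) → pose (-4.0090, -0.0892, 0.1674)
step 2: θ'=0.9174 (R=0.1667) → pose (-3.9045, -0.0262, 0.9174)
step 3: θ'=-0.9576 (R=-1.6667) → pose (-1.2181, -0.0802, -0.9576)
step 4: θ'=-3.4576 (R=1.4000) → pose (0.3620, 2.0562, -3.4576)

(0.3620, 2.0562, -3.4576)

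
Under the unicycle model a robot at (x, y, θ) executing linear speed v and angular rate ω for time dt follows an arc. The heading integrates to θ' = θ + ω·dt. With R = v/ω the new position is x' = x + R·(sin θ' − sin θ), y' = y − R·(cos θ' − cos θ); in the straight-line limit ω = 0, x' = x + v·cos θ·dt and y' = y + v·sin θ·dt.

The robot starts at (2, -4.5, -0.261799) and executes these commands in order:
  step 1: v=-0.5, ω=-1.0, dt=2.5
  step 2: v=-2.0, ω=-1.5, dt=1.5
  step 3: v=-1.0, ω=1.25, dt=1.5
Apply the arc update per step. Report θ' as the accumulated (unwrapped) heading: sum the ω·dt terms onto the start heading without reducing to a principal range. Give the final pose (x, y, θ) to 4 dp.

(4.4806, -6.2202, -3.1368)

step 1: θ'=-2.7618 (R=0.5000) → pose (1.9440, -3.5527, -2.7618)
step 2: θ'=-5.0118 (R=1.3333) → pose (3.7124, -5.1843, -5.0118)
step 3: θ'=-3.1368 (R=-0.8000) → pose (4.4806, -6.2202, -3.1368)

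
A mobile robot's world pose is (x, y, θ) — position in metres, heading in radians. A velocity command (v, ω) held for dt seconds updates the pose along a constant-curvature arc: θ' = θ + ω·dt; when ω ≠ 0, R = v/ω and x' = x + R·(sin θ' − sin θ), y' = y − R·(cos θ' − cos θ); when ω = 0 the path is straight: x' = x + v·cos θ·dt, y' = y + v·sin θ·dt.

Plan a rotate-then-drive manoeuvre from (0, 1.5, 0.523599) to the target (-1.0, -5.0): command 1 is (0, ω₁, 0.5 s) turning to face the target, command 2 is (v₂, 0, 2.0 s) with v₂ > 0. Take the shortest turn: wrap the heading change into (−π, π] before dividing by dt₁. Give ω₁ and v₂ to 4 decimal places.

ω₁ = -4.4941, v₂ = 3.2882

heading to target = atan2(-5−1.5, -1−0) = -1.7234
Δθ = wrap(-1.7234 − 0.5236) = -2.2470; ω₁ = Δθ/dt₁ = -4.4941
distance = √((-1−0)² + (-5−1.5)²) = 6.5765; v₂ = distance/dt₂ = 3.2882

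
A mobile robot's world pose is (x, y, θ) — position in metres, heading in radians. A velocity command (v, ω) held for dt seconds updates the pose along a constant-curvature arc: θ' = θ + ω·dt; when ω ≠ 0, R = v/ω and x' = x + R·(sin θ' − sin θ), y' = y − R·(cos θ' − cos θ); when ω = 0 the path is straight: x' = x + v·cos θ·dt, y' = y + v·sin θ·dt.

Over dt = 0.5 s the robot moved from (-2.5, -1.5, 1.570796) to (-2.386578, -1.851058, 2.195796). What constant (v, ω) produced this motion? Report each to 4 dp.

v = -0.7500, ω = 1.2500

Δθ = 2.195796 − 1.570796 = 0.625000
ω = Δθ/dt = 0.625000/0.5 = 1.2500
R = −Δy/(cos θ' − cos θ) = -0.6000
v = R·ω = -0.6000·1.2500 = -0.7500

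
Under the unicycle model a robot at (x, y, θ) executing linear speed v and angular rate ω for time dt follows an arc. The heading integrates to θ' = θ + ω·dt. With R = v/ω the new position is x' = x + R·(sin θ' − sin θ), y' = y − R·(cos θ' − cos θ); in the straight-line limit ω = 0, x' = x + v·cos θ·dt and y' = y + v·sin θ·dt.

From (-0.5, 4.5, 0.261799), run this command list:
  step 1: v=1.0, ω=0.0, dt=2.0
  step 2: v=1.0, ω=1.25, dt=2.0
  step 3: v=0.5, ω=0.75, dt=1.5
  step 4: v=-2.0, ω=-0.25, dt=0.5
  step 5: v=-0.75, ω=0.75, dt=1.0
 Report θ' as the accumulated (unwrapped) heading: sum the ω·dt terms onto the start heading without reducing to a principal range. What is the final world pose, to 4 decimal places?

step 1: θ'=0.2618 (straight) → pose (1.4319, 5.0176, 0.2618)
step 2: θ'=2.7618 (R=0.8000) → pose (1.5214, 6.5334, 2.7618)
step 3: θ'=3.8868 (R=0.6667) → pose (0.8221, 6.4042, 3.8868)
step 4: θ'=3.7618 (R=8.0000) → pose (1.5975, 7.0347, 3.7618)
step 5: θ'=4.5118 (R=-1.0000) → pose (1.9963, 7.6492, 4.5118)

(1.9963, 7.6492, 4.5118)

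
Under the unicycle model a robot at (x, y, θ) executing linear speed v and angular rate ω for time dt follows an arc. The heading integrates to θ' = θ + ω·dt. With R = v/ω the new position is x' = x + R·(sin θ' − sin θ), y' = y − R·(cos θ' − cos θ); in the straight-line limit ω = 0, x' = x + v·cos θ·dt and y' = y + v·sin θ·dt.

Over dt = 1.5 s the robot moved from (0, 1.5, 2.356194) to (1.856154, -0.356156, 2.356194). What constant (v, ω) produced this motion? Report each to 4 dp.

v = -1.7500, ω = 0.0000

Δθ = 2.356194 − 2.356194 = 0.000000
ω = Δθ/dt = 0.000000/1.5 = 0.0000
ω = 0 → v = (Δx·cos θ + Δy·sin θ)/dt = -1.7500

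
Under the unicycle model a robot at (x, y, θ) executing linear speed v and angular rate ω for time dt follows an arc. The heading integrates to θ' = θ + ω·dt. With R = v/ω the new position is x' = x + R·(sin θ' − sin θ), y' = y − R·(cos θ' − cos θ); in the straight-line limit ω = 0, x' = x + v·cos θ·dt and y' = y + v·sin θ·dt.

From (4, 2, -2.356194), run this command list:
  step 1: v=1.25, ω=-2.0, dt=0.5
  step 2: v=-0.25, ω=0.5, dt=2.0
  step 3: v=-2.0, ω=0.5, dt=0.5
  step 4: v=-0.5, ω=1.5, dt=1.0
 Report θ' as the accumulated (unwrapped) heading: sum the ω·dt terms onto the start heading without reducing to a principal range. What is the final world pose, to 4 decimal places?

step 1: θ'=-3.3562 (R=-0.6250) → pose (3.4250, 1.8313, -3.3562)
step 2: θ'=-2.3562 (R=-0.5000) → pose (3.8850, 1.9663, -2.3562)
step 3: θ'=-2.1062 (R=-4.0000) → pose (4.4968, 2.7539, -2.1062)
step 4: θ'=-0.6062 (R=-0.3333) → pose (4.4001, 3.1980, -0.6062)

(4.4001, 3.1980, -0.6062)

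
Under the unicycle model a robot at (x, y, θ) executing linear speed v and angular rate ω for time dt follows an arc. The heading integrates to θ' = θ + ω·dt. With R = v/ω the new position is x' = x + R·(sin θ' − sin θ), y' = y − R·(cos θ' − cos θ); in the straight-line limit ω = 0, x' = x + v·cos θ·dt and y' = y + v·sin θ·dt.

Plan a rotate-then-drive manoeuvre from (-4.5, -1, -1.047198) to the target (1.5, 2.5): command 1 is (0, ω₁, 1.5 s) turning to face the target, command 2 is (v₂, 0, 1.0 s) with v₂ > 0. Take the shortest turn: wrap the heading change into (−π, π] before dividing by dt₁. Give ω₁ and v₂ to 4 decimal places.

ω₁ = 1.0502, v₂ = 6.9462

heading to target = atan2(2.5−-1, 1.5−-4.5) = 0.5281
Δθ = wrap(0.5281 − -1.0472) = 1.5753; ω₁ = Δθ/dt₁ = 1.0502
distance = √((1.5−-4.5)² + (2.5−-1)²) = 6.9462; v₂ = distance/dt₂ = 6.9462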